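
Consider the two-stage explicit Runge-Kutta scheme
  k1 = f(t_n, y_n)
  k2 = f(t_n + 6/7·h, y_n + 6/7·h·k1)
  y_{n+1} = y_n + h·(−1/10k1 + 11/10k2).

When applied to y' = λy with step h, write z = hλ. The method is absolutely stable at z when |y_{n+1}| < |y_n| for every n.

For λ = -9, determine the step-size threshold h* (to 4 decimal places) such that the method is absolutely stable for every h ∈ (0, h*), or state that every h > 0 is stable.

Test eqn y'=λy, z=hλ:
  k1=λy_n ⇒ h·k1=z·y_n;  k2=λ(1+6/7z)y_n ⇒ h·k2=z(1+6/7z)y_n
  y_{n+1}/y_n = 1 − 1/10z + 11/10z(1+6/7z) = 1 + z + 33/35z²
  ⇒ R(z) = 1 + z + 33/35z².

Need |R(x)|<1, x<0.
x=-1.15: |R|=1.0969
R=1: x+33/35x²=0 ⇒ x=−35/33=-1.0606; min R=1−1/(4·33/35)=0.7348>−1
Confirm numerically:
  x=-0.833: |R|=0.82124 <1
  x=-0.611: |R|=0.74099 <1
  x=-0.516: |R|=0.73504 <1
  x=-0.442: |R|=0.74220 <1
  x=-1.582: |R|=1.77771 >1
  x=-1.545: |R|=1.70562 >1
Interval (-1.0606, 0).

(-1.0606,0); λ=-9 ⇒ h* = (35/33)/9 = 0.1178.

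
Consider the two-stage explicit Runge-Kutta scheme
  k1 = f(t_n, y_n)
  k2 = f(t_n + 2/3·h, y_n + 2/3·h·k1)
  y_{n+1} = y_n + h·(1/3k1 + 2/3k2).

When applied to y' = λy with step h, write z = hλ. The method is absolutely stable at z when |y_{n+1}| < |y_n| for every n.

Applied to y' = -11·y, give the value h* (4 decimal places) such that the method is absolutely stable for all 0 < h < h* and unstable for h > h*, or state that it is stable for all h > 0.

(-2.2500,0); λ=-11 ⇒ h* = (9/4)/11 = 0.2045.

With y'=λy (z=hλ):
  k1=λy_n ⇒ h·k1=z·y_n;  k2=λ(1+2/3z)y_n ⇒ h·k2=z(1+2/3z)y_n
  y_{n+1}/y_n = 1 + 1/3z + 2/3z(1+2/3z) = 1 + z + 4/9z²
  ⇒ R(z) = 1 + z + 4/9z².

Solve |R(x)|<1 on ℝ⁻.
x=-1.49: |R|=0.4967
R=1: x+4/9x²=0 ⇒ x=−9/4=-2.2500; min R=1−1/(4·4/9)=0.4375>−1
Confirm numerically:
  x=-1.900: |R|=0.70444 <1
  x=-1.579: |R|=0.52911 <1
  x=-1.494: |R|=0.49802 <1
  x=-0.995: |R|=0.44501 <1
  x=-2.628: |R|=1.44150 >1
  x=-2.404: |R|=1.16454 >1
So |R|<1 on (-2.2500, 0).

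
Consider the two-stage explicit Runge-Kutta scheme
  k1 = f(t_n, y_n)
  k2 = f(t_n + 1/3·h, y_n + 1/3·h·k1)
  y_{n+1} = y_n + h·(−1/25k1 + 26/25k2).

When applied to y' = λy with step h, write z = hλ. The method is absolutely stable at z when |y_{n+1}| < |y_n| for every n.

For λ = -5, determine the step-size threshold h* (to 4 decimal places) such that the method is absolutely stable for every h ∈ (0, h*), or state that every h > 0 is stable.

(-2.8846,0); λ=-5 ⇒ h* = (75/26)/5 = 0.5769.

On y'=λy, z=hλ:
  k1=λy_n ⇒ h·k1=z·y_n;  k2=λ(1+1/3z)y_n ⇒ h·k2=z(1+1/3z)y_n
  y_{n+1}/y_n = 1 − 1/25z + 26/25z(1+1/3z) = 1 + z + 26/75z²
  ⇒ R(z) = 1 + z + 26/75z².

Solve |R(x)|<1 on ℝ⁻.
x=-1.25: |R|=0.2917
R=1: x+26/75x²=0 ⇒ x=−75/26=-2.8846; min R=1−1/(4·26/75)=0.2788>−1
Confirm numerically:
  x=-1.994: |R|=0.38436 <1
  x=-1.374: |R|=0.28046 <1
  x=-1.239: |R|=0.29318 <1
  x=-3.412: |R|=1.62380 >1
  x=-3.236: |R|=1.39419 >1
  x=-3.041: |R|=1.16486 >1
Stable set (-2.8846, 0).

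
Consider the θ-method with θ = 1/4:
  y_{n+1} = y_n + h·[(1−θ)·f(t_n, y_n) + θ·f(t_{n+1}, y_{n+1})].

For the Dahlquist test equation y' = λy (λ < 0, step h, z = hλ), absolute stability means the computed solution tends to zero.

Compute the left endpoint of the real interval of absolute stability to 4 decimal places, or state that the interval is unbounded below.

Test eqn y'=λy, z=hλ:
  y_{n+1} = y_n + z·[3/4·y_n + 1/4·y_{n+1}] ⇒ (1 − 1/4z)y_{n+1} = (1 + 3/4z)y_n
  R(z) = (1 + 3/4z)/(1 − 1/4z).

Find x<0 with |R(x)|<1.
x=-0.94: |R|=0.2389
R=−1: 1+3/4x = −1+1/4x ⇒ -1/2x=2 ⇒ x=2/(-1/2)=-4.0000
Confirm numerically:
  x=-3.732: |R|=0.93068 <1
  x=-3.327: |R|=0.81630 <1
  x=-2.752: |R|=0.63033 <1
  x=-2.440: |R|=0.51553 <1
  x=-4.536: |R|=1.12559 >1
  x=-4.518: |R|=1.12162 >1
Interval (-4.0000, 0).

left endpoint -4.0000.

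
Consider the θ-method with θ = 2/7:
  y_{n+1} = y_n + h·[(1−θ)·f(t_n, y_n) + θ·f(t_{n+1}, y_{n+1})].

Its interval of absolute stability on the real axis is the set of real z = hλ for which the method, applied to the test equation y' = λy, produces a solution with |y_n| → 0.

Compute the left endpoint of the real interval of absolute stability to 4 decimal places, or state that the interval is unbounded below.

On y'=λy, z=hλ:
  y_{n+1} = y_n + z·[5/7·y_n + 2/7·y_{n+1}] ⇒ (1 − 2/7z)y_{n+1} = (1 + 5/7z)y_n
  so R(z) = (1 + 5/7z)/(1 − 2/7z).

Find x<0 with |R(x)|<1.
x=-1.65: |R|=0.1214
R=−1: 1+5/7x = −1+2/7x ⇒ -3/7x=2 ⇒ x=2/(-3/7)=-4.6667
Confirm numerically:
  x=-2.761: |R|=0.54344 <1
  x=-2.408: |R|=0.42654 <1
  x=-2.254: |R|=0.37105 <1
  x=-5.146: |R|=1.08316 >1
  x=-5.090: |R|=1.07392 >1
  x=-5.089: |R|=1.07376 >1
So |R|<1 on (-4.6667, 0).

z* = -4.6667.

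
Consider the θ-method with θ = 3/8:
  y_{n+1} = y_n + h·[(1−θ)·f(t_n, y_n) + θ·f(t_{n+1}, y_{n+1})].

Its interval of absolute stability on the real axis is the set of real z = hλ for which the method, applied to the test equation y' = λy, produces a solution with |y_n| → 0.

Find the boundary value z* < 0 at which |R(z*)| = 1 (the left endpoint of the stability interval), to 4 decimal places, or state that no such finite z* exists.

Set f=λy, z=hλ:
  y_{n+1} = y_n + z·[5/8·y_n + 3/8·y_{n+1}] ⇒ (1 − 3/8z)y_{n+1} = (1 + 5/8z)y_n
  ⇒ R(z) = (1 + 5/8z)/(1 − 3/8z).

Find x<0 with |R(x)|<1.
x=-0.98: |R|=0.2834
R=−1: 1+5/8x = −1+3/8x ⇒ -1/4x=2 ⇒ x=2/(-1/4)=-8.0000
Confirm numerically:
  x=-7.808: |R|=0.98778 <1
  x=-7.355: |R|=0.95709 <1
  x=-7.195: |R|=0.94558 <1
  x=-8.288: |R|=1.01753 >1
  x=-8.037: |R|=1.00230 >1
Interval (-8.0000, 0).

left endpoint -8.0000.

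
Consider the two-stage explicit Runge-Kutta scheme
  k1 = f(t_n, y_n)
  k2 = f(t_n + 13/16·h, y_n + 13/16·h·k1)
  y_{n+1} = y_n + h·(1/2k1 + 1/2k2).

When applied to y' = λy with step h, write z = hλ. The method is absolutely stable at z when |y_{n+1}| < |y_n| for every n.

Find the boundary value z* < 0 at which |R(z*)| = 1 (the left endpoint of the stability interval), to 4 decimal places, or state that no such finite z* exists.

z* = -2.4615.

With y'=λy (z=hλ):
  k1=λy_n ⇒ h·k1=z·y_n;  k2=λ(1+13/16z)y_n ⇒ h·k2=z(1+13/16z)y_n
  y_{n+1}/y_n = 1 + 1/2z + 1/2z(1+13/16z) = 1 + z + 13/32z²
  Hence R(z) = 1 + z + 13/32z².

Solve |R(x)|<1 on ℝ⁻.
x=-0.74: |R|=0.4825
R=1: x+13/32x²=0 ⇒ x=−32/13=-2.4615; min R=1−1/(4·13/32)=0.3846>−1
Confirm numerically:
  x=-2.428: |R|=0.96692 <1
  x=-1.850: |R|=0.54039 <1
  x=-1.813: |R|=0.52233 <1
  x=-2.908: |R|=1.52744 >1
  x=-2.835: |R|=1.43012 >1
  x=-2.739: |R|=1.30874 >1
Interval (-2.4615, 0).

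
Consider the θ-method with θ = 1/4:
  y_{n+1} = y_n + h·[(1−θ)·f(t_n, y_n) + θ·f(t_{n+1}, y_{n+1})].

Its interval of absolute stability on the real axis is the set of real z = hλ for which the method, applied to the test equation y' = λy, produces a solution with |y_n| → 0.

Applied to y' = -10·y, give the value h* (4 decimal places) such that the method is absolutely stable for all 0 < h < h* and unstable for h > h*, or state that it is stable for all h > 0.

(-4.0000,0); λ=-10 ⇒ h* = (4)/10 = 0.4000.

On y'=λy, z=hλ:
  y_{n+1} = y_n + z·[3/4·y_n + 1/4·y_{n+1}] ⇒ (1 − 1/4z)y_{n+1} = (1 + 3/4z)y_n
  R(z) = (1 + 3/4z)/(1 − 1/4z).

Solve |R(x)|<1 on ℝ⁻.
x=-1.63: |R|=0.1581
R=−1: 1+3/4x = −1+1/4x ⇒ -1/2x=2 ⇒ x=2/(-1/2)=-4.0000
Confirm numerically:
  x=-3.868: |R|=0.96645 <1
  x=-2.834: |R|=0.65876 <1
  x=-1.967: |R|=0.31859 <1
  x=-1.960: |R|=0.31544 <1
  x=-4.291: |R|=1.07020 >1
  x=-4.282: |R|=1.06810 >1
Interval (-4.0000, 0).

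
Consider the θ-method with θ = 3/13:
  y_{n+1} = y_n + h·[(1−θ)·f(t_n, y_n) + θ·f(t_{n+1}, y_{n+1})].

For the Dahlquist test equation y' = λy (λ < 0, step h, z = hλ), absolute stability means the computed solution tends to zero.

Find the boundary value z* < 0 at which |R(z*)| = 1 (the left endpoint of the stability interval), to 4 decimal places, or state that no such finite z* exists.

left endpoint -3.7143.

With y'=λy (z=hλ):
  y_{n+1} = y_n + z·[10/13·y_n + 3/13·y_{n+1}] ⇒ (1 − 3/13z)y_{n+1} = (1 + 10/13z)y_n
  R(z) = (1 + 10/13z)/(1 − 3/13z).

Solve |R(x)|<1 on ℝ⁻.
x=-0.48: |R|=0.5679
R=−1: 1+10/13x = −1+3/13x ⇒ -7/13x=2 ⇒ x=2/(-7/13)=-3.7143
Confirm numerically:
  x=-2.944: |R|=0.75302 <1
  x=-2.560: |R|=0.60928 <1
  x=-1.752: |R|=0.24759 <1
  x=-1.665: |R|=0.20283 <1
  x=-4.136: |R|=1.11618 >1
  x=-3.864: |R|=1.04262 >1
  x=-3.833: |R|=1.03392 >1
Interval (-3.7143, 0).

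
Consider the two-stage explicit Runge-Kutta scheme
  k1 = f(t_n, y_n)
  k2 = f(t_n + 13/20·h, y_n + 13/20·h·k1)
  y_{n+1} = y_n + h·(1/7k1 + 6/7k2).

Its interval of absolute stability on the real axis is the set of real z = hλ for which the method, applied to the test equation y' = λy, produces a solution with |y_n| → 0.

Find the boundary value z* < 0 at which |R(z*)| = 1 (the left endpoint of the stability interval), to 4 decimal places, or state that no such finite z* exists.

With y'=λy (z=hλ):
  k1=λy_n ⇒ h·k1=z·y_n;  k2=λ(1+13/20z)y_n ⇒ h·k2=z(1+13/20z)y_n
  y_{n+1}/y_n = 1 + 1/7z + 6/7z(1+13/20z) = 1 + z + 39/70z²
  R(z) = 1 + z + 39/70z².

Boundary: |R(x)|=1, x<0.
x=-0.55: |R|=0.6185
R=1: x+39/70x²=0 ⇒ x=−70/39=-1.7949; min R=1−1/(4·39/70)=0.5513>−1
Confirm numerically:
  x=-1.560: |R|=0.79586 <1
  x=-1.327: |R|=0.65409 <1
  x=-1.120: |R|=0.57888 <1
  x=-2.200: |R|=1.49657 >1
  x=-1.963: |R|=1.18388 >1
  x=-1.908: |R|=1.12026 >1
Stable set (-1.7949, 0).

z* = -1.7949.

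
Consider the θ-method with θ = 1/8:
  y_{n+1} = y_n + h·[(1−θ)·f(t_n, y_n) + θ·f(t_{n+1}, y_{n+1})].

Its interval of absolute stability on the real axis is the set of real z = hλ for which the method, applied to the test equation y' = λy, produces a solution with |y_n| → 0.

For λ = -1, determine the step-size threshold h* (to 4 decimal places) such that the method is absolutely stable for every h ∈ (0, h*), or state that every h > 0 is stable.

With y'=λy (z=hλ):
  y_{n+1} = y_n + z·[7/8·y_n + 1/8·y_{n+1}] ⇒ (1 − 1/8z)y_{n+1} = (1 + 7/8z)y_n
  ⇒ R(z) = (1 + 7/8z)/(1 − 1/8z).

Find x<0 with |R(x)|<1.
x=-1.15: |R|=0.0055
R=−1: 1+7/8x = −1+1/8x ⇒ -3/4x=2 ⇒ x=2/(-3/4)=-2.6667
Confirm numerically:
  x=-2.547: |R|=0.93192 <1
  x=-2.536: |R|=0.92559 <1
  x=-2.136: |R|=0.68587 <1
  x=-1.435: |R|=0.21675 <1
  x=-3.019: |R|=1.19185 >1
  x=-2.982: |R|=1.17228 >1
  x=-2.881: |R|=1.11819 >1
Interval (-2.6667, 0).

(-2.6667,0); λ=-1 ⇒ h* = (8/3)/1 = 2.6667.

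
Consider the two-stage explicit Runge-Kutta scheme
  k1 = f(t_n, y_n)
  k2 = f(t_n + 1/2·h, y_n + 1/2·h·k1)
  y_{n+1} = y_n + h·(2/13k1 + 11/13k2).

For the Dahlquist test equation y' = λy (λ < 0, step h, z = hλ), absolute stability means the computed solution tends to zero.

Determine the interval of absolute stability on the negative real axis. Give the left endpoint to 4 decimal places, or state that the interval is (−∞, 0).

z∈(-2.3636,0).

On y'=λy, z=hλ:
  k1=λy_n ⇒ h·k1=z·y_n;  k2=λ(1+1/2z)y_n ⇒ h·k2=z(1+1/2z)y_n
  y_{n+1}/y_n = 1 + 2/13z + 11/13z(1+1/2z) = 1 + z + 11/26z²
  R(z) = 1 + z + 11/26z².

Boundary: |R(x)|=1, x<0.
x=-1.75: |R|=0.5457
R=1: x+11/26x²=0 ⇒ x=−26/11=-2.3636; min R=1−1/(4·11/26)=0.4091>−1
Confirm numerically:
  x=-2.070: |R|=0.74284 <1
  x=-1.462: |R|=0.44230 <1
  x=-1.191: |R|=0.40913 <1
  x=-2.818: |R|=1.54171 >1
  x=-2.667: |R|=1.34230 >1
  x=-2.402: |R|=1.03899 >1
Interval (-2.3636, 0).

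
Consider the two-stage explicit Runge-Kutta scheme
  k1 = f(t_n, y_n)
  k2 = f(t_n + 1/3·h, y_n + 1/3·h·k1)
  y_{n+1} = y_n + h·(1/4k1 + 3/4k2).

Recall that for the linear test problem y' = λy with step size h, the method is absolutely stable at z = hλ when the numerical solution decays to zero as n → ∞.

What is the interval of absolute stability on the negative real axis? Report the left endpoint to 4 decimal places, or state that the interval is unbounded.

(-4.0000, 0).

On y'=λy, z=hλ:
  k1=λy_n ⇒ h·k1=z·y_n;  k2=λ(1+1/3z)y_n ⇒ h·k2=z(1+1/3z)y_n
  y_{n+1}/y_n = 1 + 1/4z + 3/4z(1+1/3z) = 1 + z + 1/4z²
  Hence R(z) = 1 + z + 1/4z².

Find x<0 with |R(x)|<1.
x=-1.73: |R|=0.0182
R=1: x+1/4x²=0 ⇒ x=−4=-4.0000; min R=1−1/(4·1/4)=0.0000>−1
Confirm numerically:
  x=-3.729: |R|=0.74736 <1
  x=-2.891: |R|=0.19847 <1
  x=-1.975: |R|=0.00016 <1
  x=-1.674: |R|=0.02657 <1
  x=-4.591: |R|=1.67832 >1
  x=-4.269: |R|=1.28709 >1
  x=-4.144: |R|=1.14918 >1
So |R|<1 on (-4.0000, 0).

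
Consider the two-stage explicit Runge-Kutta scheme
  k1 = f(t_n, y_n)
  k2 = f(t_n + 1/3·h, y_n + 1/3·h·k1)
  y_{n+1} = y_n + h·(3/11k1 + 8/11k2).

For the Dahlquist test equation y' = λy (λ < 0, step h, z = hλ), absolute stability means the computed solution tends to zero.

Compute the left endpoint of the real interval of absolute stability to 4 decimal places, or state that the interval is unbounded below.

z* = -4.1250.

On y'=λy, z=hλ:
  k1=λy_n ⇒ h·k1=z·y_n;  k2=λ(1+1/3z)y_n ⇒ h·k2=z(1+1/3z)y_n
  y_{n+1}/y_n = 1 + 3/11z + 8/11z(1+1/3z) = 1 + z + 8/33z²
  R(z) = 1 + z + 8/33z².

Find x<0 with |R(x)|<1.
x=-0.72: |R|=0.4057
R=1: x+8/33x²=0 ⇒ x=−33/8=-4.1250; min R=1−1/(4·8/33)=-0.0312>−1
Confirm numerically:
  x=-3.945: |R|=0.82785 <1
  x=-3.786: |R|=0.68886 <1
  x=-2.703: |R|=0.06820 <1
  x=-4.376: |R|=1.26627 >1
  x=-4.159: |R|=1.03428 >1
Stable set (-4.1250, 0).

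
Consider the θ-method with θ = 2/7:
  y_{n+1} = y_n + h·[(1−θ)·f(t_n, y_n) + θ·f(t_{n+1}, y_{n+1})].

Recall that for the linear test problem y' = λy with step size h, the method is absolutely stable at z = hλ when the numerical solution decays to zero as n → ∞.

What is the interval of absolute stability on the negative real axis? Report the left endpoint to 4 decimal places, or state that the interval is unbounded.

(-4.6667, 0).

Set f=λy, z=hλ:
  y_{n+1} = y_n + z·[5/7·y_n + 2/7·y_{n+1}] ⇒ (1 − 2/7z)y_{n+1} = (1 + 5/7z)y_n
  R(z) = (1 + 5/7z)/(1 − 2/7z).

Find x<0 with |R(x)|<1.
x=-0.91: |R|=0.2778
R=−1: 1+5/7x = −1+2/7x ⇒ -3/7x=2 ⇒ x=2/(-3/7)=-4.6667
Confirm numerically:
  x=-3.754: |R|=0.81128 <1
  x=-2.872: |R|=0.57753 <1
  x=-2.610: |R|=0.49509 <1
  x=-2.175: |R|=0.34141 <1
  x=-5.207: |R|=1.09309 >1
  x=-4.843: |R|=1.03170 >1
Interval (-4.6667, 0).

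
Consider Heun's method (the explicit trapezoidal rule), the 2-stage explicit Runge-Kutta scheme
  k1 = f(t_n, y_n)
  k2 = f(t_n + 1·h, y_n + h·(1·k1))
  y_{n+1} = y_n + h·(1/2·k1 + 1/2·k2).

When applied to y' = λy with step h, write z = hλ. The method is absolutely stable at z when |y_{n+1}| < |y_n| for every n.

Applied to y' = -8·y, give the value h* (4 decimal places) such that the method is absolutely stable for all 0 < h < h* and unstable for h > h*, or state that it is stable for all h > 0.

Set f=λy, z=hλ:
  order 2, 2-stage ⇒ R(z)=1+z+z^2/2
  (e.g. R(-0.72)=0.53920, |R|=0.53920)

Find x<0 with |R(x)|<1.
x=-0.72: |R|=0.5392
|R(-1.98)|=0.9802 |R(-1.86)|=0.8698 |R(-0.73)|=0.5364
Bisect:
  x_lo=-2.5053 |R|=1.6330  x_hi=-0.1617 |R|=0.8513
  mid=-1.33353 |R|=0.55562 →hi
  mid=-1.91942 |R|=0.92267 →hi
  mid=-2.21237 |R|=1.23492 →lo
  mid=-2.06589 |R|=1.06806 →lo
  mid=-1.99266 |R|=0.99268 →hi
  mid=-2.02927 |R|=1.02970 →lo
  mid=-2.01097 |R|=1.01103 →lo
  mid=-2.00181 |R|=1.00181 →lo
  mid=-1.99723 |R|=0.99724 →hi
  ...
  [-2.00009,-1.99995] ⇒ x*=-2.0000
So |R|<1 on (-2.0000, 0).

(-2.0000,0); λ=-8 ⇒ h* = 0.2500.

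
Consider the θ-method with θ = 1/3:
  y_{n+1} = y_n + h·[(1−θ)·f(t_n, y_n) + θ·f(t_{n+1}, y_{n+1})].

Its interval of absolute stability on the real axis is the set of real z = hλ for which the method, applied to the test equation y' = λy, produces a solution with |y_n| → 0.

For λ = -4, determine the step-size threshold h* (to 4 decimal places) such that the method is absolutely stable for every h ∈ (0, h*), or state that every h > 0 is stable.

With y'=λy (z=hλ):
  y_{n+1} = y_n + z·[2/3·y_n + 1/3·y_{n+1}] ⇒ (1 − 1/3z)y_{n+1} = (1 + 2/3z)y_n
  ⇒ R(z) = (1 + 2/3z)/(1 − 1/3z).

Solve |R(x)|<1 on ℝ⁻.
x=-0.75: |R|=0.4000
R=−1: 1+2/3x = −1+1/3x ⇒ -1/3x=2 ⇒ x=2/(-1/3)=-6.0000
Confirm numerically:
  x=-4.139: |R|=0.73932 <1
  x=-4.062: |R|=0.72557 <1
  x=-3.552: |R|=0.62637 <1
  x=-6.519: |R|=1.05452 >1
  x=-6.032: |R|=1.00354 >1
Stable set (-6.0000, 0).

(-6.0000,0); λ=-4 ⇒ h* = (6)/4 = 1.5000.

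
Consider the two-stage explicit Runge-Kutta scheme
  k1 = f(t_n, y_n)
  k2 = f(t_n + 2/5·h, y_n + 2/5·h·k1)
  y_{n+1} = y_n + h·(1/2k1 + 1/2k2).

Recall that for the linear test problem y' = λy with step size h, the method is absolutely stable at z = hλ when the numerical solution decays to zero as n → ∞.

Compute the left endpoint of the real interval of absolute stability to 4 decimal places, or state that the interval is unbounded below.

z* = -5.0000.

Set f=λy, z=hλ:
  k1=λy_n ⇒ h·k1=z·y_n;  k2=λ(1+2/5z)y_n ⇒ h·k2=z(1+2/5z)y_n
  y_{n+1}/y_n = 1 + 1/2z + 1/2z(1+2/5z) = 1 + z + 1/5z²
  R(z) = 1 + z + 1/5z².

Solve |R(x)|<1 on ℝ⁻.
x=-1.59: |R|=0.0844
R=1: x+1/5x²=0 ⇒ x=−5=-5.0000; min R=1−1/(4·1/5)=-0.2500>−1
Confirm numerically:
  x=-4.071: |R|=0.24361 <1
  x=-4.006: |R|=0.20361 <1
  x=-3.674: |R|=0.02566 <1
  x=-2.213: |R|=0.23353 <1
  x=-5.172: |R|=1.17792 >1
  x=-5.161: |R|=1.16618 >1
So |R|<1 on (-5.0000, 0).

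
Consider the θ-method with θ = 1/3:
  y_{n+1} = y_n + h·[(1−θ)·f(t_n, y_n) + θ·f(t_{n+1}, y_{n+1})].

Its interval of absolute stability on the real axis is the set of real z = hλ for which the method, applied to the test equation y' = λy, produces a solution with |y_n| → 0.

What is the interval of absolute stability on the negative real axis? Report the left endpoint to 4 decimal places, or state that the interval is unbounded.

On y'=λy, z=hλ:
  y_{n+1} = y_n + z·[2/3·y_n + 1/3·y_{n+1}] ⇒ (1 − 1/3z)y_{n+1} = (1 + 2/3z)y_n
  ⇒ R(z) = (1 + 2/3z)/(1 − 1/3z).

Boundary: |R(x)|=1, x<0.
x=-1.17: |R|=0.1583
R=−1: 1+2/3x = −1+1/3x ⇒ -1/3x=2 ⇒ x=2/(-1/3)=-6.0000
Confirm numerically:
  x=-5.636: |R|=0.95785 <1
  x=-4.781: |R|=0.84334 <1
  x=-4.045: |R|=0.72250 <1
  x=-6.562: |R|=1.05877 >1
  x=-6.410: |R|=1.04357 >1
  x=-6.103: |R|=1.01131 >1
Interval (-6.0000, 0).

(-6.0000, 0).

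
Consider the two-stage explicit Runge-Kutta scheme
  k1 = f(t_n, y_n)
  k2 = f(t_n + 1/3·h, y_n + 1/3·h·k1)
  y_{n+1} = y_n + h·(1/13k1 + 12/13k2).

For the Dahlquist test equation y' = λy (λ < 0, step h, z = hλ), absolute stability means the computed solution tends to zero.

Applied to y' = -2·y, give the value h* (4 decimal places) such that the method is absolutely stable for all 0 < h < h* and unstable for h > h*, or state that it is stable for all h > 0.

On y'=λy, z=hλ:
  k1=λy_n ⇒ h·k1=z·y_n;  k2=λ(1+1/3z)y_n ⇒ h·k2=z(1+1/3z)y_n
  y_{n+1}/y_n = 1 + 1/13z + 12/13z(1+1/3z) = 1 + z + 4/13z²
  R(z) = 1 + z + 4/13z².

Need |R(x)|<1, x<0.
x=-0.45: |R|=0.6123
R=1: x+4/13x²=0 ⇒ x=−13/4=-3.2500; min R=1−1/(4·4/13)=0.1875>−1
Confirm numerically:
  x=-2.364: |R|=0.35554 <1
  x=-2.107: |R|=0.25898 <1
  x=-1.779: |R|=0.19480 <1
  x=-3.792: |R|=1.63239 >1
  x=-3.515: |R|=1.28661 >1
  x=-3.464: |R|=1.22809 >1
Stable set (-3.2500, 0).

(-3.2500,0); λ=-2 ⇒ h* = (13/4)/2 = 1.6250.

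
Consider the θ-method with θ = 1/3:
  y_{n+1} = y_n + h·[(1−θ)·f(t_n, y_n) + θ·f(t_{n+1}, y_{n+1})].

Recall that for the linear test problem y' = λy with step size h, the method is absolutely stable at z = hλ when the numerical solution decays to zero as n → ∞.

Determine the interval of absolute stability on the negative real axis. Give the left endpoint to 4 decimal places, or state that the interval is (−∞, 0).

(-6.0000, 0).

With y'=λy (z=hλ):
  y_{n+1} = y_n + z·[2/3·y_n + 1/3·y_{n+1}] ⇒ (1 − 1/3z)y_{n+1} = (1 + 2/3z)y_n
  R(z) = (1 + 2/3z)/(1 − 1/3z).

Solve |R(x)|<1 on ℝ⁻.
x=-1.24: |R|=0.1226
R=−1: 1+2/3x = −1+1/3x ⇒ -1/3x=2 ⇒ x=2/(-1/3)=-6.0000
Confirm numerically:
  x=-3.935: |R|=0.70224 <1
  x=-3.436: |R|=0.60162 <1
  x=-3.416: |R|=0.59726 <1
  x=-2.826: |R|=0.45520 <1
  x=-6.534: |R|=1.05601 >1
  x=-6.250: |R|=1.02703 >1
  x=-6.141: |R|=1.01543 >1
Stable set (-6.0000, 0).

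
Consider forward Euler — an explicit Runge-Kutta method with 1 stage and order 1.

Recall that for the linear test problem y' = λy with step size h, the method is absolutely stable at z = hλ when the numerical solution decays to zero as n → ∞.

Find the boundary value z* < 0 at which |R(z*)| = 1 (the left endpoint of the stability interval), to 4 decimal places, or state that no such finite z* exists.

z* = -2.0000.

Set f=λy, z=hλ:
  order 1, 1-stage ⇒ R(z)=1+z
  (e.g. R(-1.24)=-0.24000, |R|=0.24000)

Find x<0 with |R(x)|<1.
x=-1.24: |R|=0.2400
|R(-2.14)|=1.1400 |R(-1.6)|=0.6000 |R(-1.38)|=0.3800
Bisect:
  x_lo=-2.5696 |R|=1.5696  x_hi=-0.3630 |R|=0.6370
  mid=-1.46630 |R|=0.46630 →hi
  mid=-2.01793 |R|=1.01793 →lo
  mid=-1.74212 |R|=0.74212 →hi
  mid=-1.88002 |R|=0.88002 →hi
  mid=-1.94898 |R|=0.94898 →hi
  mid=-1.98345 |R|=0.98345 →hi
  mid=-2.00069 |R|=1.00069 →lo
  mid=-1.99207 |R|=0.99207 →hi
  mid=-1.99638 |R|=0.99638 →hi
  ...
  [-2.00002,-1.99988] ⇒ x*=-2.0000
Interval (-2.0000, 0).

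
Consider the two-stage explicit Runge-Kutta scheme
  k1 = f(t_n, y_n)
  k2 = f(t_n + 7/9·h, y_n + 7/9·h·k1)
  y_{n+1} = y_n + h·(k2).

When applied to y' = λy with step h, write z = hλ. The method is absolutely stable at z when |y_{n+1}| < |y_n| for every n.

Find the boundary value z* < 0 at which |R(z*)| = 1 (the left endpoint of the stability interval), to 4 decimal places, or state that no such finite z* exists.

left endpoint -1.2857.

Set f=λy, z=hλ:
  k1=λy_n ⇒ h·k1=z·y_n;  k2=λ(1+7/9z)y_n ⇒ h·k2=z(1+7/9z)y_n
  y_{n+1}/y_n = 1 + z(1+7/9z) = 1 + z + 7/9z²
  R(z) = 1 + z + 7/9z².

Need |R(x)|<1, x<0.
x=-1.21: |R|=0.9287
R=1: x+7/9x²=0 ⇒ x=−9/7=-1.2857; min R=1−1/(4·7/9)=0.6786>−1
Confirm numerically:
  x=-1.152: |R|=0.88019 <1
  x=-0.865: |R|=0.71695 <1
  x=-0.723: |R|=0.68357 <1
  x=-0.716: |R|=0.68273 <1
  x=-1.859: |R|=1.82891 >1
  x=-1.710: |R|=1.56430 >1
  x=-1.347: |R|=1.06421 >1
Stable set (-1.2857, 0).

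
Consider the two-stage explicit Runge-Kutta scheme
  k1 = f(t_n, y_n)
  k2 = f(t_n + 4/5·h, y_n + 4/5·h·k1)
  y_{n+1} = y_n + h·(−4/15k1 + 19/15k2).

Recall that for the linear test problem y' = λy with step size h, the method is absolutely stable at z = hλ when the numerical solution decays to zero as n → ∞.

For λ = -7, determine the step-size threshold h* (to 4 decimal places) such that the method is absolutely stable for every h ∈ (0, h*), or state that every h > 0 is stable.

(-0.9868,0); λ=-7 ⇒ h* = (75/76)/7 = 0.1410.

Test eqn y'=λy, z=hλ:
  k1=λy_n ⇒ h·k1=z·y_n;  k2=λ(1+4/5z)y_n ⇒ h·k2=z(1+4/5z)y_n
  y_{n+1}/y_n = 1 − 4/15z + 19/15z(1+4/5z) = 1 + z + 76/75z²
  ⇒ R(z) = 1 + z + 76/75z².

Boundary: |R(x)|=1, x<0.
x=-1.35: |R|=1.4968
R=1: x+76/75x²=0 ⇒ x=−75/76=-0.9868; min R=1−1/(4·76/75)=0.7533>−1
Confirm numerically:
  x=-0.965: |R|=0.97864 <1
  x=-0.961: |R|=0.97483 <1
  x=-0.446: |R|=0.75557 <1
  x=-1.458: |R|=1.69611 >1
  x=-1.413: |R|=1.61019 >1
  x=-1.386: |R|=1.56061 >1
So |R|<1 on (-0.9868, 0).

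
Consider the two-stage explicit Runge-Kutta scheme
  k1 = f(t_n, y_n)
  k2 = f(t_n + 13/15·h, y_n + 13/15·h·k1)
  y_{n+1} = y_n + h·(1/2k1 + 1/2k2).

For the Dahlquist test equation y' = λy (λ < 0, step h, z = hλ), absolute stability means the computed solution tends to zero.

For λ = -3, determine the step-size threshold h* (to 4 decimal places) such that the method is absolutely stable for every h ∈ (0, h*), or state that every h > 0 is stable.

(-2.3077,0); λ=-3 ⇒ h* = (30/13)/3 = 0.7692.

With y'=λy (z=hλ):
  k1=λy_n ⇒ h·k1=z·y_n;  k2=λ(1+13/15z)y_n ⇒ h·k2=z(1+13/15z)y_n
  y_{n+1}/y_n = 1 + 1/2z + 1/2z(1+13/15z) = 1 + z + 13/30z²
  Hence R(z) = 1 + z + 13/30z².

Find x<0 with |R(x)|<1.
x=-0.43: |R|=0.6501
R=1: x+13/30x²=0 ⇒ x=−30/13=-2.3077; min R=1−1/(4·13/30)=0.4231>−1
Confirm numerically:
  x=-2.015: |R|=0.74443 <1
  x=-2.012: |R|=0.74220 <1
  x=-0.978: |R|=0.43648 <1
  x=-0.963: |R|=0.43886 <1
  x=-2.583: |R|=1.30815 >1
  x=-2.483: |R|=1.18863 >1
  x=-2.347: |R|=1.03998 >1
Stable set (-2.3077, 0).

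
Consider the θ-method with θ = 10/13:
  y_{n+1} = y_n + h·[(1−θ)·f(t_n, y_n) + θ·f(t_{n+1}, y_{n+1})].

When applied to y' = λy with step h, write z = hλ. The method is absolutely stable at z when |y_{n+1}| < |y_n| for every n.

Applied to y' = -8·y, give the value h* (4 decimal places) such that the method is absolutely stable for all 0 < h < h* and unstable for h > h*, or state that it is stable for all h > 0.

On y'=λy, z=hλ:
  y_{n+1} = y_n + z·[3/13·y_n + 10/13·y_{n+1}] ⇒ (1 − 10/13z)y_{n+1} = (1 + 3/13z)y_n
  R(z) = (1 + 3/13z)/(1 − 10/13z).

Find x<0 with |R(x)|<1.
x=-0.78: |R|=0.5125
x=-2: |R|=0.2121
x=-10: |R|=0.1504
x=-100: |R|=0.2833
θ=10/13≥1/2 ⇒ |1+3/13x|<|1−10/13x| ∀x<0 ⇒ stable on all of ℝ⁻.

unbounded; (−∞, 0). Any h>0 works for λ=-8.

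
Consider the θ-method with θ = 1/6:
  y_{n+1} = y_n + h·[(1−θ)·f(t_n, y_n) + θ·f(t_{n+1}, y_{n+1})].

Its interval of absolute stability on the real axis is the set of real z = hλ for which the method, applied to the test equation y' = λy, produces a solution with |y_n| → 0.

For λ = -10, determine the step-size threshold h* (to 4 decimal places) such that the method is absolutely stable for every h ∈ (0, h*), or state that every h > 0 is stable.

Test eqn y'=λy, z=hλ:
  y_{n+1} = y_n + z·[5/6·y_n + 1/6·y_{n+1}] ⇒ (1 − 1/6z)y_{n+1} = (1 + 5/6z)y_n
  R(z) = (1 + 5/6z)/(1 − 1/6z).

Boundary: |R(x)|=1, x<0.
x=-1.09: |R|=0.0776
R=−1: 1+5/6x = −1+1/6x ⇒ -2/3x=2 ⇒ x=2/(-2/3)=-3.0000
Confirm numerically:
  x=-2.853: |R|=0.93358 <1
  x=-2.838: |R|=0.92668 <1
  x=-2.697: |R|=0.86064 <1
  x=-3.456: |R|=1.19289 >1
  x=-3.129: |R|=1.05652 >1
Interval (-3.0000, 0).

(-3.0000,0); λ=-10 ⇒ h* = (3)/10 = 0.3000.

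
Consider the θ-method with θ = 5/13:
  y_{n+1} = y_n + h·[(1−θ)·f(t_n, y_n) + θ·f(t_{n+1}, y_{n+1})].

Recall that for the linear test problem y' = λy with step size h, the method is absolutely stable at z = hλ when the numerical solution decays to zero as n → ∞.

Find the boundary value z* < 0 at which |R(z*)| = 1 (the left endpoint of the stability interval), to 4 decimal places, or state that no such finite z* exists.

left endpoint -8.6667.

With y'=λy (z=hλ):
  y_{n+1} = y_n + z·[8/13·y_n + 5/13·y_{n+1}] ⇒ (1 − 5/13z)y_{n+1} = (1 + 8/13z)y_n
  ⇒ R(z) = (1 + 8/13z)/(1 − 5/13z).

Find x<0 with |R(x)|<1.
x=-0.86: |R|=0.3538
R=−1: 1+8/13x = −1+5/13x ⇒ -3/13x=2 ⇒ x=2/(-3/13)=-8.6667
Confirm numerically:
  x=-7.242: |R|=0.91315 <1
  x=-7.036: |R|=0.89846 <1
  x=-6.321: |R|=0.84224 <1
  x=-4.868: |R|=0.69480 <1
  x=-9.036: |R|=1.01904 >1
  x=-8.940: |R|=1.01421 >1
Stable set (-8.6667, 0).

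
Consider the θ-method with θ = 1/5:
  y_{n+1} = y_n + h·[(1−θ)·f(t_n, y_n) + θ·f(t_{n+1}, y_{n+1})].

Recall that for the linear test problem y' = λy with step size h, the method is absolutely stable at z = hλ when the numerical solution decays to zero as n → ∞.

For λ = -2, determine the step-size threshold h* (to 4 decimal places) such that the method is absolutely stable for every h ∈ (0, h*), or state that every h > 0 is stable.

(-3.3333,0); λ=-2 ⇒ h* = (10/3)/2 = 1.6667.

On y'=λy, z=hλ:
  y_{n+1} = y_n + z·[4/5·y_n + 1/5·y_{n+1}] ⇒ (1 − 1/5z)y_{n+1} = (1 + 4/5z)y_n
  R(z) = (1 + 4/5z)/(1 − 1/5z).

Need |R(x)|<1, x<0.
x=-0.58: |R|=0.4803
R=−1: 1+4/5x = −1+1/5x ⇒ -3/5x=2 ⇒ x=2/(-3/5)=-3.3333
Confirm numerically:
  x=-3.307: |R|=0.99049 <1
  x=-3.150: |R|=0.93252 <1
  x=-2.752: |R|=0.77503 <1
  x=-3.683: |R|=1.12081 >1
  x=-3.559: |R|=1.07910 >1
  x=-3.529: |R|=1.06882 >1
Interval (-3.3333, 0).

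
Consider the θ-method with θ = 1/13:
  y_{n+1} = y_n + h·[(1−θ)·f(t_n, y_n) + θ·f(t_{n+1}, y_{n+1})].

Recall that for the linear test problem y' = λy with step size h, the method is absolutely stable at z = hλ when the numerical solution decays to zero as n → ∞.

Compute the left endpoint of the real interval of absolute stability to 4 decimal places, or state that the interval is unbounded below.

With y'=λy (z=hλ):
  y_{n+1} = y_n + z·[12/13·y_n + 1/13·y_{n+1}] ⇒ (1 − 1/13z)y_{n+1} = (1 + 12/13z)y_n
  so R(z) = (1 + 12/13z)/(1 − 1/13z).

Solve |R(x)|<1 on ℝ⁻.
x=-0.76: |R|=0.2820
R=−1: 1+12/13x = −1+1/13x ⇒ -11/13x=2 ⇒ x=2/(-11/13)=-2.3636
Confirm numerically:
  x=-2.239: |R|=0.91003 <1
  x=-2.224: |R|=0.89911 <1
  x=-1.119: |R|=0.03031 <1
  x=-2.852: |R|=1.33888 >1
  x=-2.839: |R|=1.33013 >1
  x=-2.499: |R|=1.09607 >1
So |R|<1 on (-2.3636, 0).

z* = -2.3636.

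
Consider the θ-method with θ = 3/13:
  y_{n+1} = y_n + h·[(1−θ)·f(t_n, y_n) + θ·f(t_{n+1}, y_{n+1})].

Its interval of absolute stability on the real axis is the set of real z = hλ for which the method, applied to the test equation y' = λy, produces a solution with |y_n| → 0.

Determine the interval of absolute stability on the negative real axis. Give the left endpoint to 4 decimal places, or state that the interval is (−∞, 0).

(-3.7143, 0).

On y'=λy, z=hλ:
  y_{n+1} = y_n + z·[10/13·y_n + 3/13·y_{n+1}] ⇒ (1 − 3/13z)y_{n+1} = (1 + 10/13z)y_n
  ⇒ R(z) = (1 + 10/13z)/(1 − 3/13z).

Find x<0 with |R(x)|<1.
x=-0.54: |R|=0.5198
R=−1: 1+10/13x = −1+3/13x ⇒ -7/13x=2 ⇒ x=2/(-7/13)=-3.7143
Confirm numerically:
  x=-2.173: |R|=0.44726 <1
  x=-1.908: |R|=0.32472 <1
  x=-1.841: |R|=0.29207 <1
  x=-4.299: |R|=1.15805 >1
  x=-4.166: |R|=1.12401 >1
  x=-3.877: |R|=1.04624 >1
So |R|<1 on (-3.7143, 0).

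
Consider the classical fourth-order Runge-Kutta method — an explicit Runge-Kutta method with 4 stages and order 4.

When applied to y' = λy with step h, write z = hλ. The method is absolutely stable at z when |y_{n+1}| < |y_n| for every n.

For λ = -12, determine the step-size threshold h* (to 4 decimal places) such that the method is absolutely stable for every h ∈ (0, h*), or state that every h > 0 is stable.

(-2.7853,0); λ=-12 ⇒ h* = 0.2321.

With y'=λy (z=hλ):
  order 4, 4-stage ⇒ R(z)=1+z+z^2/2+z^3/6+z^4/24
  (e.g. R(-1.5)=0.27344, |R|=0.27344)

Boundary: |R(x)|=1, x<0.
x=-1.5: |R|=0.2734
|R(-3.06)|=1.4996 |R(-2.87)|=1.1354 |R(-1.36)|=0.2881
Bisect:
  x_lo=-3.3754 |R|=2.3205  x_hi=-0.2300 |R|=0.7946
  mid=-1.80270 |R|=0.28581 →hi
  mid=-2.58907 |R|=0.74227 →hi
  mid=-2.98225 |R|=1.33990 →lo
  mid=-2.78566 |R|=1.00055 →lo
  mid=-2.68736 |R|=0.86212 →hi
  mid=-2.73651 |R|=0.92891 →hi
  mid=-2.76109 |R|=0.96411 →hi
  mid=-2.77337 |R|=0.98218 →hi
  mid=-2.77952 |R|=0.99132 →hi
  mid=-2.78259 |R|=0.99593 →hi
  ...
  [-2.78547,-2.78528] ⇒ x*=-2.7853
Stable set (-2.7853, 0).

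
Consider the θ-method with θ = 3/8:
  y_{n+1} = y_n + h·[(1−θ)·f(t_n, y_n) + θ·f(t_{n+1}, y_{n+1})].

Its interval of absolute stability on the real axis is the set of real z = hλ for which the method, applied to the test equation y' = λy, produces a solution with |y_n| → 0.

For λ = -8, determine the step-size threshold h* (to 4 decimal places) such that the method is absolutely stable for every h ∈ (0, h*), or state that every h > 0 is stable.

With y'=λy (z=hλ):
  y_{n+1} = y_n + z·[5/8·y_n + 3/8·y_{n+1}] ⇒ (1 − 3/8z)y_{n+1} = (1 + 5/8z)y_n
  ⇒ R(z) = (1 + 5/8z)/(1 − 3/8z).

Find x<0 with |R(x)|<1.
x=-1.77: |R|=0.0639
R=−1: 1+5/8x = −1+3/8x ⇒ -1/4x=2 ⇒ x=2/(-1/4)=-8.0000
Confirm numerically:
  x=-7.557: |R|=0.97111 <1
  x=-6.836: |R|=0.91834 <1
  x=-5.878: |R|=0.83444 <1
  x=-8.504: |R|=1.03008 >1
  x=-8.115: |R|=1.00711 >1
  x=-8.082: |R|=1.00509 >1
So |R|<1 on (-8.0000, 0).

(-8.0000,0); λ=-8 ⇒ h* = (8)/8 = 1.0000.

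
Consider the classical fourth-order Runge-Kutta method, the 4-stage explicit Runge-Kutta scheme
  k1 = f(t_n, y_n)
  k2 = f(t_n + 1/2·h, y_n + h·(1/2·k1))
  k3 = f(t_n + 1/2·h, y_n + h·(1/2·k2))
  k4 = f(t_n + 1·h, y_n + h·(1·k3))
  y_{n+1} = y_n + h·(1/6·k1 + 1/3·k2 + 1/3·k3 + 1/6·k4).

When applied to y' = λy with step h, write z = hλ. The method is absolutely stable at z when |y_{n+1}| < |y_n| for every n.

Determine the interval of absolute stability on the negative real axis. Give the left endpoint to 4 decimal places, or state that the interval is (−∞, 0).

z∈(-2.7853,0).

On y'=λy, z=hλ:
  order 4, 4-stage ⇒ R(z)=1+z+z^2/2+z^3/6+z^4/24
  (e.g. R(-0.93)=0.39956, |R|=0.39956)

Need |R(x)|<1, x<0.
x=-0.93: |R|=0.3996
|R(-2.8)|=1.0224 |R(-1.54)|=0.2714 |R(-1)|=0.3750
Bisect:
  x_lo=-3.2230 |R|=1.8871  x_hi=-0.0701 |R|=0.9323
  mid=-1.64658 |R|=0.27127 →hi
  mid=-2.43481 |R|=0.58799 →hi
  mid=-2.82893 |R|=1.06780 →lo
  mid=-2.63187 |R|=0.79227 →hi
  mid=-2.73040 |R|=0.92034 →hi
  mid=-2.77966 |R|=0.99154 →hi
  mid=-2.80430 |R|=1.02903 →lo
  ...
  [-2.78544,-2.78524] ⇒ x*=-2.7853
Stable set (-2.7853, 0).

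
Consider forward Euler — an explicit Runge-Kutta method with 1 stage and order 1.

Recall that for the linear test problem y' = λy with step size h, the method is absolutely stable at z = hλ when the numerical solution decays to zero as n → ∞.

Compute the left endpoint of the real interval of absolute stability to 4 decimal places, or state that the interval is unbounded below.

left endpoint -2.0000.

Set f=λy, z=hλ:
  order 1, 1-stage ⇒ R(z)=1+z
  (e.g. R(-0.65)=0.35000, |R|=0.35000)

Find x<0 with |R(x)|<1.
x=-0.65: |R|=0.3500
|R(-2.12)|=1.1200 |R(-1.42)|=0.4200 |R(-0.99)|=0.0100
Bisect:
  x_lo=-2.8003 |R|=1.8003  x_hi=-0.1257 |R|=0.8743
  mid=-1.46300 |R|=0.46300 →hi
  mid=-2.13163 |R|=1.13163 →lo
  mid=-1.79732 |R|=0.79732 →hi
  mid=-1.96447 |R|=0.96447 →hi
  mid=-2.04805 |R|=1.04805 →lo
  mid=-2.00626 |R|=1.00626 →lo
  mid=-1.98537 |R|=0.98537 →hi
  mid=-1.99582 |R|=0.99582 →hi
  mid=-2.00104 |R|=1.00104 →lo
  ...
  [-2.00006,-1.99990] ⇒ x*=-2.0000
Stable set (-2.0000, 0).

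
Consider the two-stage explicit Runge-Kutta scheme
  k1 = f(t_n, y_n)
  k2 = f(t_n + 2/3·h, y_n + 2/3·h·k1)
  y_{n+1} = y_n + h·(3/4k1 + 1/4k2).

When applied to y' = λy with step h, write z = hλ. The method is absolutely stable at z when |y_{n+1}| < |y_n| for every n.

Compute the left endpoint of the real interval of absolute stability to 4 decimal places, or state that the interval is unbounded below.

On y'=λy, z=hλ:
  k1=λy_n ⇒ h·k1=z·y_n;  k2=λ(1+2/3z)y_n ⇒ h·k2=z(1+2/3z)y_n
  y_{n+1}/y_n = 1 + 3/4z + 1/4z(1+2/3z) = 1 + z + 1/6z²
  R(z) = 1 + z + 1/6z².

Find x<0 with |R(x)|<1.
x=-1.68: |R|=0.2096
R=1: x+1/6x²=0 ⇒ x=−6=-6.0000; min R=1−1/(4·1/6)=-0.5000>−1
Confirm numerically:
  x=-5.561: |R|=0.59312 <1
  x=-4.883: |R|=0.09095 <1
  x=-4.582: |R|=0.08288 <1
  x=-4.240: |R|=0.24373 <1
  x=-6.192: |R|=1.19814 >1
  x=-6.142: |R|=1.14536 >1
  x=-6.119: |R|=1.12136 >1
Interval (-6.0000, 0).

z* = -6.0000.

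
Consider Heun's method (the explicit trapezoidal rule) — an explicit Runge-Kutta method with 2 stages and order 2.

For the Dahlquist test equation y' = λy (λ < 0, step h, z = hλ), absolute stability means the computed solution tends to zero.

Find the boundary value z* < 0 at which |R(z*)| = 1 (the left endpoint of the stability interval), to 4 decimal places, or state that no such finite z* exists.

Set f=λy, z=hλ:
  order 2, 2-stage ⇒ R(z)=1+z+z^2/2
  (e.g. R(-1.58)=0.66820, |R|=0.66820)

Need |R(x)|<1, x<0.
x=-1.58: |R|=0.6682
|R(-1.74)|=0.7738 |R(-1.02)|=0.5002 |R(-0.96)|=0.5008
Bisect:
  x_lo=-2.3374 |R|=1.3944  x_hi=-0.1692 |R|=0.8451
  mid=-1.25331 |R|=0.53208 →hi
  mid=-1.79538 |R|=0.81631 →hi
  mid=-2.06641 |R|=1.06862 →lo
  mid=-1.93089 |R|=0.93328 →hi
  mid=-1.99865 |R|=0.99865 →hi
  mid=-2.03253 |R|=1.03306 →lo
  mid=-2.01559 |R|=1.01571 →lo
  ...
  [-2.00011,-1.99998] ⇒ x*=-2.0000
So |R|<1 on (-2.0000, 0).

left endpoint -2.0000.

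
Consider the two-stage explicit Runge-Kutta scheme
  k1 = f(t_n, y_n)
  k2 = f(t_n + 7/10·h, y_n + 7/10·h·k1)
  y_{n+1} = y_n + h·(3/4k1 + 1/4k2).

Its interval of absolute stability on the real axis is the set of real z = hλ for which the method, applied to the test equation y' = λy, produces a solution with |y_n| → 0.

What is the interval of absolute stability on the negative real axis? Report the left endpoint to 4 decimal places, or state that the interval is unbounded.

(-5.7143, 0).

On y'=λy, z=hλ:
  k1=λy_n ⇒ h·k1=z·y_n;  k2=λ(1+7/10z)y_n ⇒ h·k2=z(1+7/10z)y_n
  y_{n+1}/y_n = 1 + 3/4z + 1/4z(1+7/10z) = 1 + z + 7/40z²
  R(z) = 1 + z + 7/40z².

Solve |R(x)|<1 on ℝ⁻.
x=-0.88: |R|=0.2555
R=1: x+7/40x²=0 ⇒ x=−40/7=-5.7143; min R=1−1/(4·7/40)=-0.4286>−1
Confirm numerically:
  x=-4.704: |R|=0.16833 <1
  x=-4.396: |R|=0.01416 <1
  x=-4.216: |R|=0.10544 <1
  x=-5.937: |R|=1.23139 >1
  x=-5.924: |R|=1.21741 >1
  x=-5.861: |R|=1.15048 >1
So |R|<1 on (-5.7143, 0).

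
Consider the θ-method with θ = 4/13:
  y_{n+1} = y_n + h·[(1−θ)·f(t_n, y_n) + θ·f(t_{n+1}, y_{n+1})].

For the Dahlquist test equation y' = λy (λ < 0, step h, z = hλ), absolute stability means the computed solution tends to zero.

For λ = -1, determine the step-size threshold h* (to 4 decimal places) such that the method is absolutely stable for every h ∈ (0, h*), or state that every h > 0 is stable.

Test eqn y'=λy, z=hλ:
  y_{n+1} = y_n + z·[9/13·y_n + 4/13·y_{n+1}] ⇒ (1 − 4/13z)y_{n+1} = (1 + 9/13z)y_n
  ⇒ R(z) = (1 + 9/13z)/(1 − 4/13z).

Boundary: |R(x)|=1, x<0.
x=-0.35: |R|=0.6840
R=−1: 1+9/13x = −1+4/13x ⇒ -5/13x=2 ⇒ x=2/(-5/13)=-5.2000
Confirm numerically:
  x=-4.284: |R|=0.84802 <1
  x=-4.166: |R|=0.82571 <1
  x=-3.008: |R|=0.56216 <1
  x=-2.667: |R|=0.46489 <1
  x=-5.651: |R|=1.06334 >1
  x=-5.523: |R|=1.04602 >1
Stable set (-5.2000, 0).

(-5.2000,0); λ=-1 ⇒ h* = (26/5)/1 = 5.2000.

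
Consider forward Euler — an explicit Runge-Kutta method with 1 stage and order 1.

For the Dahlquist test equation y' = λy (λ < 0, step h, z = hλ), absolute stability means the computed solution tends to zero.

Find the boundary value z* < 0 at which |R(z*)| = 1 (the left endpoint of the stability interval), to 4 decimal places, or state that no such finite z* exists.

On y'=λy, z=hλ:
  order 1, 1-stage ⇒ R(z)=1+z
  (e.g. R(-1.4)=-0.40000, |R|=0.40000)

Boundary: |R(x)|=1, x<0.
x=-1.4: |R|=0.4000
|R(-2.01)|=1.0100 |R(-1.44)|=0.4400 |R(-0.68)|=0.3200
Bisect:
  x_lo=-2.8668 |R|=1.8668  x_hi=-0.3235 |R|=0.6765
  mid=-1.59516 |R|=0.59516 →hi
  mid=-2.23098 |R|=1.23098 →lo
  mid=-1.91307 |R|=0.91307 →hi
  mid=-2.07202 |R|=1.07202 →lo
  mid=-1.99254 |R|=0.99254 →hi
  mid=-2.03228 |R|=1.03228 →lo
  mid=-2.01241 |R|=1.01241 →lo
  ...
  [-2.00015,-2.00000] ⇒ x*=-2.0000
Interval (-2.0000, 0).

z* = -2.0000.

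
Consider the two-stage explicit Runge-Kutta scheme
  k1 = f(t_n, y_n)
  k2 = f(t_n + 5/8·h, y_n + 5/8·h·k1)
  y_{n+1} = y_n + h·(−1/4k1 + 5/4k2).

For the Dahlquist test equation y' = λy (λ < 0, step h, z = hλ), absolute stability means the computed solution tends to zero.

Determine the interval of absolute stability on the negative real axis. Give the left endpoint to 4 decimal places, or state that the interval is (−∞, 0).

Test eqn y'=λy, z=hλ:
  k1=λy_n ⇒ h·k1=z·y_n;  k2=λ(1+5/8z)y_n ⇒ h·k2=z(1+5/8z)y_n
  y_{n+1}/y_n = 1 − 1/4z + 5/4z(1+5/8z) = 1 + z + 25/32z²
  so R(z) = 1 + z + 25/32z².

Solve |R(x)|<1 on ℝ⁻.
x=-1.57: |R|=1.3557
R=1: x+25/32x²=0 ⇒ x=−32/25=-1.2800; min R=1−1/(4·25/32)=0.6800>−1
Confirm numerically:
  x=-1.046: |R|=0.80878 <1
  x=-1.003: |R|=0.78294 <1
  x=-0.843: |R|=0.71219 <1
  x=-0.677: |R|=0.68107 <1
  x=-1.865: |R|=1.85236 >1
  x=-1.826: |R|=1.77890 >1
  x=-1.560: |R|=1.34125 >1
Interval (-1.2800, 0).

z∈(-1.2800,0).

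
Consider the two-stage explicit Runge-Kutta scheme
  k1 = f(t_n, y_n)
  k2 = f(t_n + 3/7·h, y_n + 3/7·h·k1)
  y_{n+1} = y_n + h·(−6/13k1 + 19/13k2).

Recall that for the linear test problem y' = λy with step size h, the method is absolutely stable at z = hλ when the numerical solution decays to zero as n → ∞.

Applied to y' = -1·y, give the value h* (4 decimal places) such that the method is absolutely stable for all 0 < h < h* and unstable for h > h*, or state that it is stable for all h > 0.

With y'=λy (z=hλ):
  k1=λy_n ⇒ h·k1=z·y_n;  k2=λ(1+3/7z)y_n ⇒ h·k2=z(1+3/7z)y_n
  y_{n+1}/y_n = 1 − 6/13z + 19/13z(1+3/7z) = 1 + z + 57/91z²
  so R(z) = 1 + z + 57/91z².

Find x<0 with |R(x)|<1.
x=-1.54: |R|=0.9455
R=1: x+57/91x²=0 ⇒ x=−91/57=-1.5965; min R=1−1/(4·57/91)=0.6009>−1
Confirm numerically:
  x=-1.405: |R|=0.83148 <1
  x=-1.336: |R|=0.78201 <1
  x=-1.026: |R|=0.63337 <1
  x=-0.819: |R|=0.60115 <1
  x=-1.840: |R|=1.28065 >1
  x=-1.715: |R|=1.12731 >1
  x=-1.688: |R|=1.09675 >1
So |R|<1 on (-1.5965, 0).

(-1.5965,0); λ=-1 ⇒ h* = (91/57)/1 = 1.5965.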